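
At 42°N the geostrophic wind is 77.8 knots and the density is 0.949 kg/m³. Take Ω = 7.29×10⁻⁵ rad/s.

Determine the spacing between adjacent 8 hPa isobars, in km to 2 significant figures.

220 km

Coriolis parameter at 42°N:
f = 2Ω sin φ = 2 × 7.29×10⁻⁵ × sin 42° = 9.76×10⁻⁵ s⁻¹
Wind speed in SI: 77.8 knots = 40.0 m/s
Geostrophic balance rearranged: |∂P/∂n| = f ρ V_g
|∂P/∂n| = 9.76×10⁻⁵ × 0.949 × 40.0 = 3.71×10⁻³ Pa/m
Isobar spacing: Δn = ΔP/|∂P/∂n| = 800 Pa / 3.71×10⁻³ Pa/m = 215893 m ≈ 220 km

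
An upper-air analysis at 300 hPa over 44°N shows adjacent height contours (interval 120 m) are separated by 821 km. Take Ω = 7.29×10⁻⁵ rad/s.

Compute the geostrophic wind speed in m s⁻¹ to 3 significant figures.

14.2 m s⁻¹

Coriolis parameter at 44°N:
f = 2Ω sin φ = 2 × 7.29×10⁻⁵ × sin 44° = 1.01×10⁻⁴ s⁻¹
Height gradient: |∂Z/∂n| = 120 m / 821000 m = 1.46×10⁻⁴
On a pressure surface, geostrophic balance gives V_g = (g/f)|∂Z/∂n|:
V_g = 9.81 × 1.46×10⁻⁴ / 1.01×10⁻⁴ = 14.2 m/s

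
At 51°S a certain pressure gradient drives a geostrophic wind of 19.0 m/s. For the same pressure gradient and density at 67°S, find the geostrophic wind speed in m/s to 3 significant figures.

16.0 m/s

With the same pressure gradient and density, V_g ∝ 1/f ∝ 1/sin φ.
V₂ = V₁ · sin φ₁ / sin φ₂ = 19.0 × sin 51° / sin 67°
V₂ = 19.0 × 0.7771/0.9205 = 16.0 m/s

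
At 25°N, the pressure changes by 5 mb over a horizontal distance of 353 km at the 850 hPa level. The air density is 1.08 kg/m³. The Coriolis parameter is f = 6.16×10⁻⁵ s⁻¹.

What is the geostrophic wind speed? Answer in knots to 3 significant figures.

41.4 knots

Pressure gradient: |∂P/∂n| = 500 Pa / 353000 m = 1.42×10⁻³ Pa/m
Geostrophic balance (pressure-gradient force = Coriolis force):
V_g = (1/(fρ)) |∂P/∂n| = 1.42×10⁻³ / (6.16×10⁻⁵ × 1.08) = 21.3 m/s
Converting: 21.3 m/s × 1.944 = 41.4 knots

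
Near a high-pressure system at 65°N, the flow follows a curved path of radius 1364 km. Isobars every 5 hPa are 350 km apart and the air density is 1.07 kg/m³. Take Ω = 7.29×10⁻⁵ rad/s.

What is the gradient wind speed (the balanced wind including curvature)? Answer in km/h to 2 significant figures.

39 km/h

Coriolis parameter at 65°N:
f = 2Ω sin φ = 2 × 7.29×10⁻⁵ × sin 65° = 1.32×10⁻⁴ s⁻¹
Pressure gradient: |∂P/∂n| = 500 Pa / 350000 m = 1.43×10⁻³ Pa/m
Geostrophic speed: V_g = |∂P/∂n|/(fρ) = 1.43×10⁻³/(1.32×10⁻⁴ × 1.07) = 10.1 m/s
Around a high, pressure-gradient force acts outward with centrifugal, so Coriolis balances both:
fV = (1/ρ)|∂P/∂n| + V²/R  →  V² − fR·V + fR·V_g = 0
With fR = 1.32×10⁻⁴ × 1364×10³ m = 180 m/s:
V = [fR − √((fR)² − 4 fR V_g)]/2 = [180 − √(180² − 4×180×10.1)]/2 = 10.7 m/s
Supergeostrophic (V > V_g = 10.1 m/s), as expected around a high.
Converting: 10.7 m/s × 3.6 = 39 km/h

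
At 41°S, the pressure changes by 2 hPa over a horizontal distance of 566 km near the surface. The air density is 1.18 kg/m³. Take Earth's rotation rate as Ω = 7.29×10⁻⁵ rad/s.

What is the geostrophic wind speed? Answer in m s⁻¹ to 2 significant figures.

Coriolis parameter at 41°S:
f = 2Ω sin φ = 2 × 7.29×10⁻⁵ × sin 41° = 9.57×10⁻⁵ s⁻¹
Pressure gradient: |∂P/∂n| = 200 Pa / 566000 m = 3.53×10⁻⁴ Pa/m
Geostrophic balance (pressure-gradient force = Coriolis force):
V_g = (1/(fρ)) |∂P/∂n| = 3.53×10⁻⁴ / (9.57×10⁻⁵ × 1.18) = 3.13 m/s

3.1 m s⁻¹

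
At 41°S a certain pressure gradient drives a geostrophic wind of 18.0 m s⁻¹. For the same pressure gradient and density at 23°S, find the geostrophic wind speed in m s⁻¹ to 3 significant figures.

With the same pressure gradient and density, V_g ∝ 1/f ∝ 1/sin φ.
V₂ = V₁ · sin φ₁ / sin φ₂ = 18.0 × sin 41° / sin 23°
V₂ = 18.0 × 0.6561/0.3907 = 30.2 m s⁻¹

30.2 m s⁻¹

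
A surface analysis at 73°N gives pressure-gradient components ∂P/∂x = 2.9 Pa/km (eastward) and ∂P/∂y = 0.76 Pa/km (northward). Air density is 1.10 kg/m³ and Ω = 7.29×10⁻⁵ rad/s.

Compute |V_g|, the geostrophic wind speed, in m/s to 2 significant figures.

20 m/s

Coriolis parameter at 73°N:
f = 2Ω sin φ = 2 × 7.29×10⁻⁵ × sin 73° = 1.39×10⁻⁴ s⁻¹
Component geostrophic relations (x east, y north):
u_g = −(1/(fρ)) ∂P/∂y,  v_g = (1/(fρ)) ∂P/∂x
u_g = −(0.76×10⁻³)/(1.39×10⁻⁴ × 1.10) = −4.96 m/s;  v_g = (2.9×10⁻³)/(1.39×10⁻⁴ × 1.10) = 18.9 m/s
|V_g| = √(u_g² + v_g²) = 19.5 m/s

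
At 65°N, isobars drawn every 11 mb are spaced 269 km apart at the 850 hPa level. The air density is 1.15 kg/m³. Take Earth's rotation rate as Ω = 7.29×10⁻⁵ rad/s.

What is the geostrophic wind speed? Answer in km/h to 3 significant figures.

96.9 km/h

Coriolis parameter at 65°N:
f = 2Ω sin φ = 2 × 7.29×10⁻⁵ × sin 65° = 1.32×10⁻⁴ s⁻¹
Pressure gradient: |∂P/∂n| = 1100 Pa / 269000 m = 4.09×10⁻³ Pa/m
Geostrophic balance (pressure-gradient force = Coriolis force):
V_g = (1/(fρ)) |∂P/∂n| = 4.09×10⁻³ / (1.32×10⁻⁴ × 1.15) = 26.9 m/s
Converting: 26.9 m/s × 3.6 = 96.9 km/h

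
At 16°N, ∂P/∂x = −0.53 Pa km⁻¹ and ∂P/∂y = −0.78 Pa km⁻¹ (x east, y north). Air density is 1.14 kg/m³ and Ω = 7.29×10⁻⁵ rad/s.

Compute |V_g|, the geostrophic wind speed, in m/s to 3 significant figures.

20.6 m/s

Coriolis parameter at 16°N:
f = 2Ω sin φ = 2 × 7.29×10⁻⁵ × sin 16° = 4.02×10⁻⁵ s⁻¹
Component geostrophic relations (x east, y north):
u_g = −(1/(fρ)) ∂P/∂y,  v_g = (1/(fρ)) ∂P/∂x
u_g = −(−0.78×10⁻³)/(4.02×10⁻⁵ × 1.14) = 17.0 m/s;  v_g = (−0.53×10⁻³)/(4.02×10⁻⁵ × 1.14) = −11.6 m/s
|V_g| = √(u_g² + v_g²) = 20.6 m/s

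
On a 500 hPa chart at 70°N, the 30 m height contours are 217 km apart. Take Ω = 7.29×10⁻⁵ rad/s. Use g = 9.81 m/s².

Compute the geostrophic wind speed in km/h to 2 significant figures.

Coriolis parameter at 70°N:
f = 2Ω sin φ = 2 × 7.29×10⁻⁵ × sin 70° = 1.37×10⁻⁴ s⁻¹
Height gradient: |∂Z/∂n| = 30 m / 217000 m = 1.38×10⁻⁴
On a pressure surface, geostrophic balance gives V_g = (g/f)|∂Z/∂n|:
V_g = 9.81 × 1.38×10⁻⁴ / 1.37×10⁻⁴ = 9.90 m/s
Converting: 9.90 m/s × 3.6 = 36 km/h

36 km/h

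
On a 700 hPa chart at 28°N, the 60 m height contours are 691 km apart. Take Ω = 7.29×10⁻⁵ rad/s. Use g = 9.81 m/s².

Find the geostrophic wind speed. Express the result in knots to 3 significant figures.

24.2 knots

Coriolis parameter at 28°N:
f = 2Ω sin φ = 2 × 7.29×10⁻⁵ × sin 28° = 6.84×10⁻⁵ s⁻¹
Height gradient: |∂Z/∂n| = 60 m / 691000 m = 8.68×10⁻⁵
On a pressure surface, geostrophic balance gives V_g = (g/f)|∂Z/∂n|:
V_g = 9.81 × 8.68×10⁻⁵ / 6.84×10⁻⁵ = 12.4 m/s
Converting: 12.4 m/s × 1.944 = 24.2 knots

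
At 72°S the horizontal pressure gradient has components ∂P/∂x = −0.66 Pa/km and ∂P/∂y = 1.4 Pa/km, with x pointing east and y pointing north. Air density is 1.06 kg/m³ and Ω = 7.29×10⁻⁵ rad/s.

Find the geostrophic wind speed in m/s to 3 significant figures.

Coriolis parameter at 72°S:
f = 2Ω sin φ = 2 × 7.29×10⁻⁵ × sin 72° = 1.39×10⁻⁴ s⁻¹
In the Southern Hemisphere f is negative: f = −1.39×10⁻⁴ s⁻¹.
Component geostrophic relations (x east, y north):
u_g = −(1/(fρ)) ∂P/∂y,  v_g = (1/(fρ)) ∂P/∂x
u_g = −(1.4×10⁻³)/(−1.39×10⁻⁴ × 1.06) = 9.52 m/s;  v_g = (−0.66×10⁻³)/(−1.39×10⁻⁴ × 1.06) = 4.49 m/s
|V_g| = √(u_g² + v_g²) = 10.5 m/s

10.5 m/s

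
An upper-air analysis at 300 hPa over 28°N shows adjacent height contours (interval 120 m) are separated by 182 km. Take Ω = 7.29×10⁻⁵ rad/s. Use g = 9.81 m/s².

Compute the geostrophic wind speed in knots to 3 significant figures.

184 knots

Coriolis parameter at 28°N:
f = 2Ω sin φ = 2 × 7.29×10⁻⁵ × sin 28° = 6.84×10⁻⁵ s⁻¹
Height gradient: |∂Z/∂n| = 120 m / 182000 m = 6.59×10⁻⁴
On a pressure surface, geostrophic balance gives V_g = (g/f)|∂Z/∂n|:
V_g = 9.81 × 6.59×10⁻⁴ / 6.84×10⁻⁵ = 94.5 m/s
Converting: 94.5 m/s × 1.944 = 184 knots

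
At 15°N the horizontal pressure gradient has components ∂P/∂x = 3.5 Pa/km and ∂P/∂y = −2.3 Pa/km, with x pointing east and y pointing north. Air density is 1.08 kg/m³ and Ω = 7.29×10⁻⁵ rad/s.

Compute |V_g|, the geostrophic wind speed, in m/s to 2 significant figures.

100 m/s

Coriolis parameter at 15°N:
f = 2Ω sin φ = 2 × 7.29×10⁻⁵ × sin 15° = 3.77×10⁻⁵ s⁻¹
Component geostrophic relations (x east, y north):
u_g = −(1/(fρ)) ∂P/∂y,  v_g = (1/(fρ)) ∂P/∂x
u_g = −(−2.3×10⁻³)/(3.77×10⁻⁵ × 1.08) = 56.4 m/s;  v_g = (3.5×10⁻³)/(3.77×10⁻⁵ × 1.08) = 85.9 m/s
|V_g| = √(u_g² + v_g²) = 103 m/s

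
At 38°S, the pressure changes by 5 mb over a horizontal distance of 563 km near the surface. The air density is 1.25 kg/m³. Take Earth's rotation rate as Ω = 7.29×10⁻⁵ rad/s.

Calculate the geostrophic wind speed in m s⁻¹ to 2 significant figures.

7.9 m s⁻¹

Coriolis parameter at 38°S:
f = 2Ω sin φ = 2 × 7.29×10⁻⁵ × sin 38° = 8.98×10⁻⁵ s⁻¹
Pressure gradient: |∂P/∂n| = 500 Pa / 563000 m = 8.88×10⁻⁴ Pa/m
Geostrophic balance (pressure-gradient force = Coriolis force):
V_g = (1/(fρ)) |∂P/∂n| = 8.88×10⁻⁴ / (8.98×10⁻⁵ × 1.25) = 7.92 m/s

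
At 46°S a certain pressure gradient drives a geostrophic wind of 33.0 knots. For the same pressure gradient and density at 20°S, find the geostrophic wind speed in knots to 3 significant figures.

With the same pressure gradient and density, V_g ∝ 1/f ∝ 1/sin φ.
V₂ = V₁ · sin φ₁ / sin φ₂ = 33.0 × sin 46° / sin 20°
V₂ = 33.0 × 0.7193/0.3420 = 69.4 knots

69.4 knots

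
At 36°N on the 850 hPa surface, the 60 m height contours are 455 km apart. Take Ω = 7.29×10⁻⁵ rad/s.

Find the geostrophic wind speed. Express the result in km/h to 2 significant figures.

54 km/h

Coriolis parameter at 36°N:
f = 2Ω sin φ = 2 × 7.29×10⁻⁵ × sin 36° = 8.57×10⁻⁵ s⁻¹
Height gradient: |∂Z/∂n| = 60 m / 455000 m = 1.32×10⁻⁴
On a pressure surface, geostrophic balance gives V_g = (g/f)|∂Z/∂n|:
V_g = 9.81 × 1.32×10⁻⁴ / 8.57×10⁻⁵ = 15.1 m/s
Converting: 15.1 m/s × 3.6 = 54 km/h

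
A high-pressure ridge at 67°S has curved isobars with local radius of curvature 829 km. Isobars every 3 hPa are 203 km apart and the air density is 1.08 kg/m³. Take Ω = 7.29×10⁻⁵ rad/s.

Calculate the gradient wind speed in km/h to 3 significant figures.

40.9 km/h

Coriolis parameter at 67°S:
f = 2Ω sin φ = 2 × 7.29×10⁻⁵ × sin 67° = 1.34×10⁻⁴ s⁻¹
Pressure gradient: |∂P/∂n| = 300 Pa / 203000 m = 1.48×10⁻³ Pa/m
Geostrophic speed: V_g = |∂P/∂n|/(fρ) = 1.48×10⁻³/(1.34×10⁻⁴ × 1.08) = 10.2 m/s
Around a high, pressure-gradient force acts outward with centrifugal, so Coriolis balances both:
fV = (1/ρ)|∂P/∂n| + V²/R  →  V² − fR·V + fR·V_g = 0
With fR = 1.34×10⁻⁴ × 829×10³ m = 111 m/s:
V = [fR − √((fR)² − 4 fR V_g)]/2 = [111 − √(111² − 4×111×10.2)]/2 = 11.4 m/s
Supergeostrophic (V > V_g = 10.2 m/s), as expected around a high.
Converting: 11.4 m/s × 3.6 = 40.9 km/h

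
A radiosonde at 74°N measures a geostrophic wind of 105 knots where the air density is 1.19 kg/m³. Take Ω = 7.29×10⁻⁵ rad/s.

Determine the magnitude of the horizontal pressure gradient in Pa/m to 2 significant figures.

9.0×10⁻³ Pa/m

Coriolis parameter at 74°N:
f = 2Ω sin φ = 2 × 7.29×10⁻⁵ × sin 74° = 1.40×10⁻⁴ s⁻¹
Wind speed in SI: 105 knots = 54.0 m/s
Geostrophic balance rearranged: |∂P/∂n| = f ρ V_g
|∂P/∂n| = 1.40×10⁻⁴ × 1.19 × 54.0 = 9.01×10⁻³ Pa/m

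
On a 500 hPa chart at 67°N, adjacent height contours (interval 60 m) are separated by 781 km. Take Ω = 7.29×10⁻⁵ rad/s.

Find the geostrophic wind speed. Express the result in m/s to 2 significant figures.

Coriolis parameter at 67°N:
f = 2Ω sin φ = 2 × 7.29×10⁻⁵ × sin 67° = 1.34×10⁻⁴ s⁻¹
Height gradient: |∂Z/∂n| = 60 m / 781000 m = 7.68×10⁻⁵
On a pressure surface, geostrophic balance gives V_g = (g/f)|∂Z/∂n|:
V_g = 9.81 × 7.68×10⁻⁵ / 1.34×10⁻⁴ = 5.62 m/s

5.6 m/s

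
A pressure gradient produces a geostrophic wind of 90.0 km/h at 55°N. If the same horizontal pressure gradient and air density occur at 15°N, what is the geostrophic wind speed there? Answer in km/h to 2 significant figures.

With the same pressure gradient and density, V_g ∝ 1/f ∝ 1/sin φ.
V₂ = V₁ · sin φ₁ / sin φ₂ = 90.0 × sin 55° / sin 15°
V₂ = 90.0 × 0.8192/0.2588 = 280 km/h

280 km/h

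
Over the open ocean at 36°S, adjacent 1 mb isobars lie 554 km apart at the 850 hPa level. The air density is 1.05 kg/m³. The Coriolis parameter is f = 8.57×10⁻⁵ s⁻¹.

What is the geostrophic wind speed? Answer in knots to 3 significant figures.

Pressure gradient: |∂P/∂n| = 100 Pa / 554000 m = 1.81×10⁻⁴ Pa/m
Geostrophic balance (pressure-gradient force = Coriolis force):
V_g = (1/(fρ)) |∂P/∂n| = 1.81×10⁻⁴ / (8.57×10⁻⁵ × 1.05) = 2.01 m/s
Converting: 2.01 m/s × 1.944 = 3.90 knots

3.90 knots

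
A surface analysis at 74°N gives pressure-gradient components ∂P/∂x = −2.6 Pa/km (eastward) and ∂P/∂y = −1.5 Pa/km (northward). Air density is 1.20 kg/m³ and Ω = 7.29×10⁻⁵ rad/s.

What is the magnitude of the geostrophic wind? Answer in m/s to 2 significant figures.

Coriolis parameter at 74°N:
f = 2Ω sin φ = 2 × 7.29×10⁻⁵ × sin 74° = 1.40×10⁻⁴ s⁻¹
Component geostrophic relations (x east, y north):
u_g = −(1/(fρ)) ∂P/∂y,  v_g = (1/(fρ)) ∂P/∂x
u_g = −(−1.5×10⁻³)/(1.40×10⁻⁴ × 1.20) = 8.92 m/s;  v_g = (−2.6×10⁻³)/(1.40×10⁻⁴ × 1.20) = −15.5 m/s
|V_g| = √(u_g² + v_g²) = 17.8 m/s

18 m/s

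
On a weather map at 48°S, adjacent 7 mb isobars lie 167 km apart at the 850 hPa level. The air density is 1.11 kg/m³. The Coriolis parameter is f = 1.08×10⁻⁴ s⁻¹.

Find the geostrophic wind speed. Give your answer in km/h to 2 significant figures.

130 km/h

Pressure gradient: |∂P/∂n| = 700 Pa / 167000 m = 4.19×10⁻³ Pa/m
Geostrophic balance (pressure-gradient force = Coriolis force):
V_g = (1/(fρ)) |∂P/∂n| = 4.19×10⁻³ / (1.08×10⁻⁴ × 1.11) = 35.0 m/s
Converting: 35.0 m/s × 3.6 = 130 km/h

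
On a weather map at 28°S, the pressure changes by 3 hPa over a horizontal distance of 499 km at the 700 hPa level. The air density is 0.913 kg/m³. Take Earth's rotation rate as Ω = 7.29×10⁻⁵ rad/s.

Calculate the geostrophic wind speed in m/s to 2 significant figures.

9.6 m/s

Coriolis parameter at 28°S:
f = 2Ω sin φ = 2 × 7.29×10⁻⁵ × sin 28° = 6.84×10⁻⁵ s⁻¹
Pressure gradient: |∂P/∂n| = 300 Pa / 499000 m = 6.01×10⁻⁴ Pa/m
Geostrophic balance (pressure-gradient force = Coriolis force):
V_g = (1/(fρ)) |∂P/∂n| = 6.01×10⁻⁴ / (6.84×10⁻⁵ × 0.913) = 9.62 m/s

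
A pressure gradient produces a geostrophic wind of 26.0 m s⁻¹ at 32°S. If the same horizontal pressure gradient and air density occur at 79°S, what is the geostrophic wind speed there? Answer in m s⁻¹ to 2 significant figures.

14 m s⁻¹

With the same pressure gradient and density, V_g ∝ 1/f ∝ 1/sin φ.
V₂ = V₁ · sin φ₁ / sin φ₂ = 26.0 × sin 32° / sin 79°
V₂ = 26.0 × 0.5299/0.9816 = 14 m s⁻¹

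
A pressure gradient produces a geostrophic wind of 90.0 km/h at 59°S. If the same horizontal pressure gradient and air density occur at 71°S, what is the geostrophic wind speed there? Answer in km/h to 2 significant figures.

82 km/h

With the same pressure gradient and density, V_g ∝ 1/f ∝ 1/sin φ.
V₂ = V₁ · sin φ₁ / sin φ₂ = 90.0 × sin 59° / sin 71°
V₂ = 90.0 × 0.8572/0.9455 = 82 km/h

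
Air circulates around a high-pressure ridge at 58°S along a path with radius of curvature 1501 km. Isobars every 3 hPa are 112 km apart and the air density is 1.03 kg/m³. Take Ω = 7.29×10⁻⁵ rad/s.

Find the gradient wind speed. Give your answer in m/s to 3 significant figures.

24.2 m/s

Coriolis parameter at 58°S:
f = 2Ω sin φ = 2 × 7.29×10⁻⁵ × sin 58° = 1.24×10⁻⁴ s⁻¹
Pressure gradient: |∂P/∂n| = 300 Pa / 112000 m = 2.68×10⁻³ Pa/m
Geostrophic speed: V_g = |∂P/∂n|/(fρ) = 2.68×10⁻³/(1.24×10⁻⁴ × 1.03) = 21.0 m/s
Around a high, pressure-gradient force acts outward with centrifugal, so Coriolis balances both:
fV = (1/ρ)|∂P/∂n| + V²/R  →  V² − fR·V + fR·V_g = 0
With fR = 1.24×10⁻⁴ × 1501×10³ m = 186 m/s:
V = [fR − √((fR)² − 4 fR V_g)]/2 = [186 − √(186² − 4×186×21)]/2 = 24.2 m/s
Supergeostrophic (V > V_g = 21 m/s), as expected around a high.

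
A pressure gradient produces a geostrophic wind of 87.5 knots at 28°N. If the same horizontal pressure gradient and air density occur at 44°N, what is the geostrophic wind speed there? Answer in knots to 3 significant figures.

With the same pressure gradient and density, V_g ∝ 1/f ∝ 1/sin φ.
V₂ = V₁ · sin φ₁ / sin φ₂ = 87.5 × sin 28° / sin 44°
V₂ = 87.5 × 0.4695/0.6947 = 59.1 knots

59.1 knots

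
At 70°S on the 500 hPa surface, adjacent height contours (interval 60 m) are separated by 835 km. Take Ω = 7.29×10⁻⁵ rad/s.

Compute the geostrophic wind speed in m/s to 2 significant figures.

5.1 m/s

Coriolis parameter at 70°S:
f = 2Ω sin φ = 2 × 7.29×10⁻⁵ × sin 70° = 1.37×10⁻⁴ s⁻¹
Height gradient: |∂Z/∂n| = 60 m / 835000 m = 7.19×10⁻⁵
On a pressure surface, geostrophic balance gives V_g = (g/f)|∂Z/∂n|:
V_g = 9.81 × 7.19×10⁻⁵ / 1.37×10⁻⁴ = 5.15 m/s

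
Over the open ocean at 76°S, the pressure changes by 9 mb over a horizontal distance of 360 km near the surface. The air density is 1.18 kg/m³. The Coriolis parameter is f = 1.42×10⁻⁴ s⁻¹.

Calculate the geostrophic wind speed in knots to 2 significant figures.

Pressure gradient: |∂P/∂n| = 900 Pa / 360000 m = 2.50×10⁻³ Pa/m
Geostrophic balance (pressure-gradient force = Coriolis force):
V_g = (1/(fρ)) |∂P/∂n| = 2.50×10⁻³ / (1.42×10⁻⁴ × 1.18) = 14.9 m/s
Converting: 14.9 m/s × 1.944 = 29 knots

29 knots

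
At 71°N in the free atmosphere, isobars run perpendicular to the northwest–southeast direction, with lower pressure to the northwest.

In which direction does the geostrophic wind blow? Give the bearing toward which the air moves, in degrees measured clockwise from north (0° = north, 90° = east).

The pressure-gradient force points toward the northwest (bearing 315°).
Geostrophic balance: in the Northern Hemisphere the Coriolis force deflects motion to the right, so the geostrophic wind blows 90° to the right of the pressure-gradient force (low pressure on the left).
Rotating 315° by 90° clockwise gives 045° — the wind blows toward the northeast.

045°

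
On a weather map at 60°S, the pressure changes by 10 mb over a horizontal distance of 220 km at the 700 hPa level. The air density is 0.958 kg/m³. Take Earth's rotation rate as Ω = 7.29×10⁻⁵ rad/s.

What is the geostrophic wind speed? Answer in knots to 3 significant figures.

Coriolis parameter at 60°S:
f = 2Ω sin φ = 2 × 7.29×10⁻⁵ × sin 60° = 1.26×10⁻⁴ s⁻¹
Pressure gradient: |∂P/∂n| = 1000 Pa / 220000 m = 4.55×10⁻³ Pa/m
Geostrophic balance (pressure-gradient force = Coriolis force):
V_g = (1/(fρ)) |∂P/∂n| = 4.55×10⁻³ / (1.26×10⁻⁴ × 0.958) = 37.6 m/s
Converting: 37.6 m/s × 1.944 = 73.0 knots

73.0 knots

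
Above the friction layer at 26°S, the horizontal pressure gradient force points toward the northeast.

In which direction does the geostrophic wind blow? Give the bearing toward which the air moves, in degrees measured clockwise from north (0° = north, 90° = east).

315°

The pressure-gradient force points toward the northeast (bearing 045°).
Geostrophic balance: in the Southern Hemisphere the Coriolis force deflects motion to the left, so the geostrophic wind blows 90° to the left of the pressure-gradient force (low pressure on the right).
Rotating 045° by 90° counterclockwise gives 315° — the wind blows toward the northwest.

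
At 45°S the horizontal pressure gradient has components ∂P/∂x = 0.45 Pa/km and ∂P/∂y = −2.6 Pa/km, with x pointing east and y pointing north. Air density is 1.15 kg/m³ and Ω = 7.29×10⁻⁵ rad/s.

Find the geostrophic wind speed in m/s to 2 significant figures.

22 m/s

Coriolis parameter at 45°S:
f = 2Ω sin φ = 2 × 7.29×10⁻⁵ × sin 45° = 1.03×10⁻⁴ s⁻¹
In the Southern Hemisphere f is negative: f = −1.03×10⁻⁴ s⁻¹.
Component geostrophic relations (x east, y north):
u_g = −(1/(fρ)) ∂P/∂y,  v_g = (1/(fρ)) ∂P/∂x
u_g = −(−2.6×10⁻³)/(−1.03×10⁻⁴ × 1.15) = −21.9 m/s;  v_g = (0.45×10⁻³)/(−1.03×10⁻⁴ × 1.15) = −3.80 m/s
|V_g| = √(u_g² + v_g²) = 22.3 m/s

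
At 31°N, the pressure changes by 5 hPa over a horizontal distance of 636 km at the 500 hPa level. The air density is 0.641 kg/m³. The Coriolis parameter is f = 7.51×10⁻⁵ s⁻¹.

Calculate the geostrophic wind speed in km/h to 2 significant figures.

59 km/h

Pressure gradient: |∂P/∂n| = 500 Pa / 636000 m = 7.86×10⁻⁴ Pa/m
Geostrophic balance (pressure-gradient force = Coriolis force):
V_g = (1/(fρ)) |∂P/∂n| = 7.86×10⁻⁴ / (7.51×10⁻⁵ × 0.641) = 16.3 m/s
Converting: 16.3 m/s × 3.6 = 59 km/h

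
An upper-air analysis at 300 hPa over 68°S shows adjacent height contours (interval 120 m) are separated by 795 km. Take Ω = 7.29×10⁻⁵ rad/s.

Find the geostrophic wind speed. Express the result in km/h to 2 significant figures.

39 km/h

Coriolis parameter at 68°S:
f = 2Ω sin φ = 2 × 7.29×10⁻⁵ × sin 68° = 1.35×10⁻⁴ s⁻¹
Height gradient: |∂Z/∂n| = 120 m / 795000 m = 1.51×10⁻⁴
On a pressure surface, geostrophic balance gives V_g = (g/f)|∂Z/∂n|:
V_g = 9.81 × 1.51×10⁻⁴ / 1.35×10⁻⁴ = 11.0 m/s
Converting: 11.0 m/s × 3.6 = 39 km/h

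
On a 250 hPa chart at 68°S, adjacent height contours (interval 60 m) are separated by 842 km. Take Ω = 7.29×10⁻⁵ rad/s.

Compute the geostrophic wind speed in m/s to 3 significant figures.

Coriolis parameter at 68°S:
f = 2Ω sin φ = 2 × 7.29×10⁻⁵ × sin 68° = 1.35×10⁻⁴ s⁻¹
Height gradient: |∂Z/∂n| = 60 m / 842000 m = 7.13×10⁻⁵
On a pressure surface, geostrophic balance gives V_g = (g/f)|∂Z/∂n|:
V_g = 9.81 × 7.13×10⁻⁵ / 1.35×10⁻⁴ = 5.17 m/s

5.17 m/s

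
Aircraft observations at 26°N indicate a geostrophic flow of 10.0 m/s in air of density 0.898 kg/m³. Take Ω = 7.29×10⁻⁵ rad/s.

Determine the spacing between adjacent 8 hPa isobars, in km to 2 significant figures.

1400 km

Coriolis parameter at 26°N:
f = 2Ω sin φ = 2 × 7.29×10⁻⁵ × sin 26° = 6.39×10⁻⁵ s⁻¹
Geostrophic balance rearranged: |∂P/∂n| = f ρ V_g
|∂P/∂n| = 6.39×10⁻⁵ × 0.898 × 10.0 = 5.74×10⁻⁴ Pa/m
Isobar spacing: Δn = ΔP/|∂P/∂n| = 800 Pa / 5.74×10⁻⁴ Pa/m = 1393844 m ≈ 1400 km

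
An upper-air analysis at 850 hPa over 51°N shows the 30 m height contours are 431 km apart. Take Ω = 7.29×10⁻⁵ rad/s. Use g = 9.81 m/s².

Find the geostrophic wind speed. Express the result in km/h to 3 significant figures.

21.7 km/h

Coriolis parameter at 51°N:
f = 2Ω sin φ = 2 × 7.29×10⁻⁵ × sin 51° = 1.13×10⁻⁴ s⁻¹
Height gradient: |∂Z/∂n| = 30 m / 431000 m = 6.96×10⁻⁵
On a pressure surface, geostrophic balance gives V_g = (g/f)|∂Z/∂n|:
V_g = 9.81 × 6.96×10⁻⁵ / 1.13×10⁻⁴ = 6.03 m/s
Converting: 6.03 m/s × 3.6 = 21.7 km/h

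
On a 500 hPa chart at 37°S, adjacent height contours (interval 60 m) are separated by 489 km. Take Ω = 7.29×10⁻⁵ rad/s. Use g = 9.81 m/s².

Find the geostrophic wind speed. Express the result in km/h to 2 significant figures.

49 km/h

Coriolis parameter at 37°S:
f = 2Ω sin φ = 2 × 7.29×10⁻⁵ × sin 37° = 8.77×10⁻⁵ s⁻¹
Height gradient: |∂Z/∂n| = 60 m / 489000 m = 1.23×10⁻⁴
On a pressure surface, geostrophic balance gives V_g = (g/f)|∂Z/∂n|:
V_g = 9.81 × 1.23×10⁻⁴ / 8.77×10⁻⁵ = 13.7 m/s
Converting: 13.7 m/s × 3.6 = 49 km/h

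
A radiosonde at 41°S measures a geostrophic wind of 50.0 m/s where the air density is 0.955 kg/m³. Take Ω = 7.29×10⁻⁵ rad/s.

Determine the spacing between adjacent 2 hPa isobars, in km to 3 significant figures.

Coriolis parameter at 41°S:
f = 2Ω sin φ = 2 × 7.29×10⁻⁵ × sin 41° = 9.57×10⁻⁵ s⁻¹
Geostrophic balance rearranged: |∂P/∂n| = f ρ V_g
|∂P/∂n| = 9.57×10⁻⁵ × 0.955 × 50.0 = 4.57×10⁻³ Pa/m
Isobar spacing: Δn = ΔP/|∂P/∂n| = 200 Pa / 4.57×10⁻³ Pa/m = 43788 m ≈ 43.8 km

43.8 km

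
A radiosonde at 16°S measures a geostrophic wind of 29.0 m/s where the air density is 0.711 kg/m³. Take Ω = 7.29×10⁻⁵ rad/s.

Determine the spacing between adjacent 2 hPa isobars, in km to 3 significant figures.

241 km

Coriolis parameter at 16°S:
f = 2Ω sin φ = 2 × 7.29×10⁻⁵ × sin 16° = 4.02×10⁻⁵ s⁻¹
Geostrophic balance rearranged: |∂P/∂n| = f ρ V_g
|∂P/∂n| = 4.02×10⁻⁵ × 0.711 × 29.0 = 8.29×10⁻⁴ Pa/m
Isobar spacing: Δn = ΔP/|∂P/∂n| = 200 Pa / 8.29×10⁻⁴ Pa/m = 241361 m ≈ 241 km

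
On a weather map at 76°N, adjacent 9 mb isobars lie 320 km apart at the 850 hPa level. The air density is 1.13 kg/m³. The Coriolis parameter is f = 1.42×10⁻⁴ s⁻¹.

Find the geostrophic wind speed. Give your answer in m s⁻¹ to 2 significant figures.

Pressure gradient: |∂P/∂n| = 900 Pa / 320000 m = 2.81×10⁻³ Pa/m
Geostrophic balance (pressure-gradient force = Coriolis force):
V_g = (1/(fρ)) |∂P/∂n| = 2.81×10⁻³ / (1.42×10⁻⁴ × 1.13) = 17.5 m/s

18 m s⁻¹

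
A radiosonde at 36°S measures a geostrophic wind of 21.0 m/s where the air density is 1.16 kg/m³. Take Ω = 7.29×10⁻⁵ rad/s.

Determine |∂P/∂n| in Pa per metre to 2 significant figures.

Coriolis parameter at 36°S:
f = 2Ω sin φ = 2 × 7.29×10⁻⁵ × sin 36° = 8.57×10⁻⁵ s⁻¹
Geostrophic balance rearranged: |∂P/∂n| = f ρ V_g
|∂P/∂n| = 8.57×10⁻⁵ × 1.16 × 21.0 = 2.09×10⁻³ Pa/m

2.1×10⁻³ Pa/m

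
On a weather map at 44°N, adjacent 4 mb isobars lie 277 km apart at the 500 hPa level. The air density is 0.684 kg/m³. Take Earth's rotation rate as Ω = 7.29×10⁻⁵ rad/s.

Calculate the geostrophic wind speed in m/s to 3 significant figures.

Coriolis parameter at 44°N:
f = 2Ω sin φ = 2 × 7.29×10⁻⁵ × sin 44° = 1.01×10⁻⁴ s⁻¹
Pressure gradient: |∂P/∂n| = 400 Pa / 277000 m = 1.44×10⁻³ Pa/m
Geostrophic balance (pressure-gradient force = Coriolis force):
V_g = (1/(fρ)) |∂P/∂n| = 1.44×10⁻³ / (1.01×10⁻⁴ × 0.684) = 20.8 m/s

20.8 m/s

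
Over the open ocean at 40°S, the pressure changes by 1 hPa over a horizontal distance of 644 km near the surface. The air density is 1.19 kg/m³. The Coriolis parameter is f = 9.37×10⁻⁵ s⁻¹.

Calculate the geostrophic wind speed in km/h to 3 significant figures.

Pressure gradient: |∂P/∂n| = 100 Pa / 644000 m = 1.55×10⁻⁴ Pa/m
Geostrophic balance (pressure-gradient force = Coriolis force):
V_g = (1/(fρ)) |∂P/∂n| = 1.55×10⁻⁴ / (9.37×10⁻⁵ × 1.19) = 1.39 m/s
Converting: 1.39 m/s × 3.6 = 5.01 km/h

5.01 km/h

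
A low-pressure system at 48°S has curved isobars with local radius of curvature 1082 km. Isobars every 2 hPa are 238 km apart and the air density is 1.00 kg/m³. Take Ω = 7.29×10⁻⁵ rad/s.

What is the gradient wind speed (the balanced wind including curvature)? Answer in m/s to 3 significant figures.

Coriolis parameter at 48°S:
f = 2Ω sin φ = 2 × 7.29×10⁻⁵ × sin 48° = 1.08×10⁻⁴ s⁻¹
Pressure gradient: |∂P/∂n| = 200 Pa / 238000 m = 8.40×10⁻⁴ Pa/m
Geostrophic speed: V_g = |∂P/∂n|/(fρ) = 8.40×10⁻⁴/(1.08×10⁻⁴ × 1.00) = 7.76 m/s
Around a low, centrifugal force acts outward with Coriolis, so pressure-gradient force balances both:
(1/ρ)|∂P/∂n| = fV + V²/R  →  V² + fR·V − fR·V_g = 0
With fR = 1.08×10⁻⁴ × 1082×10³ m = 117 m/s:
V = [−fR + √((fR)² + 4 fR V_g)]/2 = [−117 + √(117² + 4×117×7.76)]/2 = 7.3 m/s
Subgeostrophic (V < V_g = 7.76 m/s), as expected around a low.

7.30 m/s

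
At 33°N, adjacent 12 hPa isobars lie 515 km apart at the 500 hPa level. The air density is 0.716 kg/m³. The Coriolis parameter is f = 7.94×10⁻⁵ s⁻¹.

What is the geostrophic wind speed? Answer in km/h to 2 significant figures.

Pressure gradient: |∂P/∂n| = 1200 Pa / 515000 m = 2.33×10⁻³ Pa/m
Geostrophic balance (pressure-gradient force = Coriolis force):
V_g = (1/(fρ)) |∂P/∂n| = 2.33×10⁻³ / (7.94×10⁻⁵ × 0.716) = 41.0 m/s
Converting: 41.0 m/s × 3.6 = 150 km/h

150 km/h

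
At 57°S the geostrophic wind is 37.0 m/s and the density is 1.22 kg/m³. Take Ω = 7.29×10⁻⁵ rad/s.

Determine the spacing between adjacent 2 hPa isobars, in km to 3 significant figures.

Coriolis parameter at 57°S:
f = 2Ω sin φ = 2 × 7.29×10⁻⁵ × sin 57° = 1.22×10⁻⁴ s⁻¹
Geostrophic balance rearranged: |∂P/∂n| = f ρ V_g
|∂P/∂n| = 1.22×10⁻⁴ × 1.22 × 37.0 = 5.52×10⁻³ Pa/m
Isobar spacing: Δn = ΔP/|∂P/∂n| = 200 Pa / 5.52×10⁻³ Pa/m = 36234 m ≈ 36.2 km

36.2 km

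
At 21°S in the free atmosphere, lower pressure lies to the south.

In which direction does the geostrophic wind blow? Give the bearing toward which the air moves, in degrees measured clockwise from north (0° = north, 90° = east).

The pressure-gradient force points toward the south (bearing 180°).
Geostrophic balance: in the Southern Hemisphere the Coriolis force deflects motion to the left, so the geostrophic wind blows 90° to the left of the pressure-gradient force (low pressure on the right).
Rotating 180° by 90° counterclockwise gives 090° — the wind blows toward the east.

090°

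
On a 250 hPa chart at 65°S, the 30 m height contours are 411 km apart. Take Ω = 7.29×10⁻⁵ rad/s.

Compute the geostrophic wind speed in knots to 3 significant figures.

10.5 knots

Coriolis parameter at 65°S:
f = 2Ω sin φ = 2 × 7.29×10⁻⁵ × sin 65° = 1.32×10⁻⁴ s⁻¹
Height gradient: |∂Z/∂n| = 30 m / 411000 m = 7.30×10⁻⁵
On a pressure surface, geostrophic balance gives V_g = (g/f)|∂Z/∂n|:
V_g = 9.81 × 7.30×10⁻⁵ / 1.32×10⁻⁴ = 5.42 m/s
Converting: 5.42 m/s × 1.944 = 10.5 knots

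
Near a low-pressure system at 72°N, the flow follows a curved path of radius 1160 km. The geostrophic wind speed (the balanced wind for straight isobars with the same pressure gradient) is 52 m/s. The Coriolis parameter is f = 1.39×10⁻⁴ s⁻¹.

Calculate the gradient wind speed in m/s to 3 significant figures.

Around a low, centrifugal force acts outward with Coriolis, so pressure-gradient force balances both:
(1/ρ)|∂P/∂n| = fV + V²/R  →  V² + fR·V − fR·V_g = 0
With fR = 1.39×10⁻⁴ × 1160×10³ m = 161 m/s:
V = [−fR + √((fR)² + 4 fR V_g)]/2 = [−161 + √(161² + 4×161×52)]/2 = 41.4 m/s
Subgeostrophic (V < V_g = 52 m/s), as expected around a low.

41.4 m/s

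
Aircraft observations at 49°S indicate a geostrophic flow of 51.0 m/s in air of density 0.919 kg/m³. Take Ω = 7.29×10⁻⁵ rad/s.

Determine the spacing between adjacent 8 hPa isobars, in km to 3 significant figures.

155 km

Coriolis parameter at 49°S:
f = 2Ω sin φ = 2 × 7.29×10⁻⁵ × sin 49° = 1.10×10⁻⁴ s⁻¹
Geostrophic balance rearranged: |∂P/∂n| = f ρ V_g
|∂P/∂n| = 1.10×10⁻⁴ × 0.919 × 51.0 = 5.16×10⁻³ Pa/m
Isobar spacing: Δn = ΔP/|∂P/∂n| = 800 Pa / 5.16×10⁻³ Pa/m = 155120 m ≈ 155 km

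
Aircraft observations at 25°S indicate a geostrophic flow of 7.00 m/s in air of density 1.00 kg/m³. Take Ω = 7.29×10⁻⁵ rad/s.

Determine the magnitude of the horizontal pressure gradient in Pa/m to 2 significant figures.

Coriolis parameter at 25°S:
f = 2Ω sin φ = 2 × 7.29×10⁻⁵ × sin 25° = 6.16×10⁻⁵ s⁻¹
Geostrophic balance rearranged: |∂P/∂n| = f ρ V_g
|∂P/∂n| = 6.16×10⁻⁵ × 1.00 × 7.00 = 4.31×10⁻⁴ Pa/m

4.3×10⁻⁴ Pa/m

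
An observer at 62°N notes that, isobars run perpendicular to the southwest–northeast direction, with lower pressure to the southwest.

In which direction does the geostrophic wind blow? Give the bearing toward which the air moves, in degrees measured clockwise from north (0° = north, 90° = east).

315°

The pressure-gradient force points toward the southwest (bearing 225°).
Geostrophic balance: in the Northern Hemisphere the Coriolis force deflects motion to the right, so the geostrophic wind blows 90° to the right of the pressure-gradient force (low pressure on the left).
Rotating 225° by 90° clockwise gives 315° — the wind blows toward the northwest.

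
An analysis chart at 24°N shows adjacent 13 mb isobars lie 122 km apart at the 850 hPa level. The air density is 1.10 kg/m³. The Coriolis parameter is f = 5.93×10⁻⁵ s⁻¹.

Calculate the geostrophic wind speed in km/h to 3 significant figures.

Pressure gradient: |∂P/∂n| = 1300 Pa / 122000 m = 1.07×10⁻² Pa/m
Geostrophic balance (pressure-gradient force = Coriolis force):
V_g = (1/(fρ)) |∂P/∂n| = 1.07×10⁻² / (5.93×10⁻⁵ × 1.10) = 163 m/s
Converting: 163 m/s × 3.6 = 588 km/h

588 km/h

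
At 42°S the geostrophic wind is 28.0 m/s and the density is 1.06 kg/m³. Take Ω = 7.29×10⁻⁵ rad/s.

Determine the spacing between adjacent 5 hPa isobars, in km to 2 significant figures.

Coriolis parameter at 42°S:
f = 2Ω sin φ = 2 × 7.29×10⁻⁵ × sin 42° = 9.76×10⁻⁵ s⁻¹
Geostrophic balance rearranged: |∂P/∂n| = f ρ V_g
|∂P/∂n| = 9.76×10⁻⁵ × 1.06 × 28.0 = 2.90×10⁻³ Pa/m
Isobar spacing: Δn = ΔP/|∂P/∂n| = 500 Pa / 2.90×10⁻³ Pa/m = 172678 m ≈ 170 km

170 km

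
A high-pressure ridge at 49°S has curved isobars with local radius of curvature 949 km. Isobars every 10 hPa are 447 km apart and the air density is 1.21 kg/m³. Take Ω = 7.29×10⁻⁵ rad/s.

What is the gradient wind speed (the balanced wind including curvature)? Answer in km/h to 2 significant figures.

76 km/h

Coriolis parameter at 49°S:
f = 2Ω sin φ = 2 × 7.29×10⁻⁵ × sin 49° = 1.10×10⁻⁴ s⁻¹
Pressure gradient: |∂P/∂n| = 1000 Pa / 447000 m = 2.24×10⁻³ Pa/m
Geostrophic speed: V_g = |∂P/∂n|/(fρ) = 2.24×10⁻³/(1.10×10⁻⁴ × 1.21) = 16.8 m/s
Around a high, pressure-gradient force acts outward with centrifugal, so Coriolis balances both:
fV = (1/ρ)|∂P/∂n| + V²/R  →  V² − fR·V + fR·V_g = 0
With fR = 1.10×10⁻⁴ × 949×10³ m = 104 m/s:
V = [fR − √((fR)² − 4 fR V_g)]/2 = [104 − √(104² − 4×104×16.8)]/2 = 21 m/s
Supergeostrophic (V > V_g = 16.8 m/s), as expected around a high.
Converting: 21 m/s × 3.6 = 76 km/h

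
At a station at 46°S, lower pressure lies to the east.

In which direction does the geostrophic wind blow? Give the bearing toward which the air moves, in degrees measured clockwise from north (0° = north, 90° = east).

The pressure-gradient force points toward the east (bearing 090°).
Geostrophic balance: in the Southern Hemisphere the Coriolis force deflects motion to the left, so the geostrophic wind blows 90° to the left of the pressure-gradient force (low pressure on the right).
Rotating 090° by 90° counterclockwise gives 000° — the wind blows toward the north.

000°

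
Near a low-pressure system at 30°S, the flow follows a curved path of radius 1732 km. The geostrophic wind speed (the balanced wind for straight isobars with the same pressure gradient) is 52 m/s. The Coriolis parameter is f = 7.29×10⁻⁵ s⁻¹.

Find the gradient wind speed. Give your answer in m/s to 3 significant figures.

Around a low, centrifugal force acts outward with Coriolis, so pressure-gradient force balances both:
(1/ρ)|∂P/∂n| = fV + V²/R  →  V² + fR·V − fR·V_g = 0
With fR = 7.29×10⁻⁵ × 1732×10³ m = 126 m/s:
V = [−fR + √((fR)² + 4 fR V_g)]/2 = [−126 + √(126² + 4×126×52)]/2 = 39.6 m/s
Subgeostrophic (V < V_g = 52 m/s), as expected around a low.

39.6 m/s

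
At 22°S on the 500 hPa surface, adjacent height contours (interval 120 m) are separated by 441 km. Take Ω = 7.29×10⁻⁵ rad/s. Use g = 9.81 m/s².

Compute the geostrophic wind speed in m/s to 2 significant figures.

Coriolis parameter at 22°S:
f = 2Ω sin φ = 2 × 7.29×10⁻⁵ × sin 22° = 5.46×10⁻⁵ s⁻¹
Height gradient: |∂Z/∂n| = 120 m / 441000 m = 2.72×10⁻⁴
On a pressure surface, geostrophic balance gives V_g = (g/f)|∂Z/∂n|:
V_g = 9.81 × 2.72×10⁻⁴ / 5.46×10⁻⁵ = 48.9 m/s

49 m/s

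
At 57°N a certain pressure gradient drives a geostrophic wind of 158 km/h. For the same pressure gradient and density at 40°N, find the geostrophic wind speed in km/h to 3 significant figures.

206 km/h

With the same pressure gradient and density, V_g ∝ 1/f ∝ 1/sin φ.
V₂ = V₁ · sin φ₁ / sin φ₂ = 158 × sin 57° / sin 40°
V₂ = 158 × 0.8387/0.6428 = 206 km/h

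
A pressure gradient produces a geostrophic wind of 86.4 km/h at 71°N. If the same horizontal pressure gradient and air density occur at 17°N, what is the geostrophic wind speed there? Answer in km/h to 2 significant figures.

280 km/h

With the same pressure gradient and density, V_g ∝ 1/f ∝ 1/sin φ.
V₂ = V₁ · sin φ₁ / sin φ₂ = 86.4 × sin 71° / sin 17°
V₂ = 86.4 × 0.9455/0.2924 = 280 km/h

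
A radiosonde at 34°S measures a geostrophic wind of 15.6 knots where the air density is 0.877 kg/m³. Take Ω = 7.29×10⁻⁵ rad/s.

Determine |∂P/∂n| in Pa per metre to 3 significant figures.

5.74×10⁻⁴ Pa/m

Coriolis parameter at 34°S:
f = 2Ω sin φ = 2 × 7.29×10⁻⁵ × sin 34° = 8.15×10⁻⁵ s⁻¹
Wind speed in SI: 15.6 knots = 8.03 m/s
Geostrophic balance rearranged: |∂P/∂n| = f ρ V_g
|∂P/∂n| = 8.15×10⁻⁵ × 0.877 × 8.03 = 5.74×10⁻⁴ Pa/m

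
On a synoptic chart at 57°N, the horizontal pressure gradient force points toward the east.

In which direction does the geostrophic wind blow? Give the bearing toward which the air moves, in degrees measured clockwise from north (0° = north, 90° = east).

180°

The pressure-gradient force points toward the east (bearing 090°).
Geostrophic balance: in the Northern Hemisphere the Coriolis force deflects motion to the right, so the geostrophic wind blows 90° to the right of the pressure-gradient force (low pressure on the left).
Rotating 090° by 90° clockwise gives 180° — the wind blows toward the south.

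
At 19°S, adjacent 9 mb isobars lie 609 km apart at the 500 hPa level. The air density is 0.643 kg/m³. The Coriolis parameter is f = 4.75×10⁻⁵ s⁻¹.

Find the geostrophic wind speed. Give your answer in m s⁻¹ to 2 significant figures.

Pressure gradient: |∂P/∂n| = 900 Pa / 609000 m = 1.48×10⁻³ Pa/m
Geostrophic balance (pressure-gradient force = Coriolis force):
V_g = (1/(fρ)) |∂P/∂n| = 1.48×10⁻³ / (4.75×10⁻⁵ × 0.643) = 48.4 m/s

48 m s⁻¹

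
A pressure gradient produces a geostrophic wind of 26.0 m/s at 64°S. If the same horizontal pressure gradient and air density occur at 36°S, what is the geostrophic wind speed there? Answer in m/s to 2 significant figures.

With the same pressure gradient and density, V_g ∝ 1/f ∝ 1/sin φ.
V₂ = V₁ · sin φ₁ / sin φ₂ = 26.0 × sin 64° / sin 36°
V₂ = 26.0 × 0.8988/0.5878 = 40 m/s

40 m/s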